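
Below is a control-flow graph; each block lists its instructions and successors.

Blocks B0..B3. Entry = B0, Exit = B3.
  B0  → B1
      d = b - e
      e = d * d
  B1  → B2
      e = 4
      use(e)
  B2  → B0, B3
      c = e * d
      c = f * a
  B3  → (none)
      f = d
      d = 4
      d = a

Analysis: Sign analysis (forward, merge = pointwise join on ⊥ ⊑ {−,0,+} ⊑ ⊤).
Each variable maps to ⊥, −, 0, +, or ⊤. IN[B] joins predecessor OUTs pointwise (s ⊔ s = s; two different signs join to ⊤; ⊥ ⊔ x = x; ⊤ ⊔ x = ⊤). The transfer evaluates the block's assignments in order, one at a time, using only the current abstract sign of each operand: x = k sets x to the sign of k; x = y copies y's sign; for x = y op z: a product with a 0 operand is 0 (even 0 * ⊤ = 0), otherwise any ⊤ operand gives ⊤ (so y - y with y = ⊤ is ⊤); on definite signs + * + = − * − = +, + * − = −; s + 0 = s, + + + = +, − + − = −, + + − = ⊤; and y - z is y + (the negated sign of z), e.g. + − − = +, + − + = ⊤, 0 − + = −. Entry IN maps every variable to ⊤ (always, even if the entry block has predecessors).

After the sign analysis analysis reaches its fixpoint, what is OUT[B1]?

Converged values:
  B0:   IN=(all ⊤)   OUT=(all ⊤)
  B1:   IN=(all ⊤)   OUT={e:+; rest ⊤}
  B2:   IN={e:+; rest ⊤}   OUT={e:+; rest ⊤}
  B3:   IN={e:+; rest ⊤}   OUT={e:+; rest ⊤}

Merge at B1: IN[B1] = OUT[B0] = {a: ⊤, b: ⊤, c: ⊤, d: ⊤, e: ⊤, f: ⊤}
Applying B1's transfer function to that IN value gives OUT[B1] (row B1 above).

Answer: {a: ⊤, b: ⊤, c: ⊤, d: ⊤, e: +, f: ⊤}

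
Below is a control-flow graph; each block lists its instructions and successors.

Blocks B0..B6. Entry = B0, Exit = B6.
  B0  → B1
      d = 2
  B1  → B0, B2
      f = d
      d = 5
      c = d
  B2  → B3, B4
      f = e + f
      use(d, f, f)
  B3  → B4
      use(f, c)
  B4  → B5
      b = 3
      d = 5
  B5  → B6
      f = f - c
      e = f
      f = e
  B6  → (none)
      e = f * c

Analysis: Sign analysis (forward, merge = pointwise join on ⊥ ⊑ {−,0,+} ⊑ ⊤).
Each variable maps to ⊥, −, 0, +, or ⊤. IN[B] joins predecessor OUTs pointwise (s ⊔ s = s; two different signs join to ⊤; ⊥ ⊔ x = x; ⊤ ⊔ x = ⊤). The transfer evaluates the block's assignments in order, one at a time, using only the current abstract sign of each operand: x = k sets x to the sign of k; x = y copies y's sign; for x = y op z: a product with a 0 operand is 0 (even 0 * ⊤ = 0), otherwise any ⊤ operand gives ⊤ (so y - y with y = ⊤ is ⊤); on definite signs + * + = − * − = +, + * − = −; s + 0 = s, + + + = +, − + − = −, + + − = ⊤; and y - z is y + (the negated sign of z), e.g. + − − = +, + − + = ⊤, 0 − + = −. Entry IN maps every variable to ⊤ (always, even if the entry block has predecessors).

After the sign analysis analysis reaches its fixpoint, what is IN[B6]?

Answer: {a: ⊤, b: +, c: +, d: +, e: ⊤, f: ⊤}

Working:
Converged values:
  B0: | IN=(all ⊤) | OUT={d:+; rest ⊤}
  B1: | IN={d:+; rest ⊤} | OUT={c:+, d:+, f:+; rest ⊤}
  B2: | IN={c:+, d:+, f:+; rest ⊤} | OUT={c:+, d:+; rest ⊤}
  B3: | IN={c:+, d:+; rest ⊤} | OUT={c:+, d:+; rest ⊤}
  B4: | IN={c:+, d:+; rest ⊤} | OUT={b:+, c:+, d:+; rest ⊤}
  B5: | IN={b:+, c:+, d:+; rest ⊤} | OUT={b:+, c:+, d:+; rest ⊤}
  B6: | IN={b:+, c:+, d:+; rest ⊤} | OUT={b:+, c:+, d:+; rest ⊤}

Merge at B6: IN[B6] = OUT[B5] = {a: ⊤, b: +, c: +, d: +, e: ⊤, f: ⊤}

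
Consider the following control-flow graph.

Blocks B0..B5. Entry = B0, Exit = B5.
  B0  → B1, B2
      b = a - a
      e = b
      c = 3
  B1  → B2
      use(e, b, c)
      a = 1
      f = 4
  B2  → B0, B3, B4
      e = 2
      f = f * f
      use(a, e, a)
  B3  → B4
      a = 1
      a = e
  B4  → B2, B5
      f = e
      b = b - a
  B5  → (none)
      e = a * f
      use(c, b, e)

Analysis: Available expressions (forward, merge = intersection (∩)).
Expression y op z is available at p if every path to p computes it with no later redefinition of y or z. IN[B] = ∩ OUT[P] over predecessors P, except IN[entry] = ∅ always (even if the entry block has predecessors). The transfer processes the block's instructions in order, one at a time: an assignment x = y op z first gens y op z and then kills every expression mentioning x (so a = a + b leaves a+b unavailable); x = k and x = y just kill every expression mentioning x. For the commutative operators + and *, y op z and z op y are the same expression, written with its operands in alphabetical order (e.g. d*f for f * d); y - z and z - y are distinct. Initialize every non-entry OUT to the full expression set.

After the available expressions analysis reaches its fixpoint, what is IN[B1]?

Per-block solution:
  B0:   IN={}   OUT={a-a}
  B1:   IN={a-a}   OUT={}
  B2:   IN={}   OUT={}
  B3:   IN={}   OUT={}
  B4:   IN={}   OUT={}
  B5:   IN={}   OUT={a*f}

Merge at B1: IN[B1] = OUT[B0] = {a-a}

Answer: {a-a}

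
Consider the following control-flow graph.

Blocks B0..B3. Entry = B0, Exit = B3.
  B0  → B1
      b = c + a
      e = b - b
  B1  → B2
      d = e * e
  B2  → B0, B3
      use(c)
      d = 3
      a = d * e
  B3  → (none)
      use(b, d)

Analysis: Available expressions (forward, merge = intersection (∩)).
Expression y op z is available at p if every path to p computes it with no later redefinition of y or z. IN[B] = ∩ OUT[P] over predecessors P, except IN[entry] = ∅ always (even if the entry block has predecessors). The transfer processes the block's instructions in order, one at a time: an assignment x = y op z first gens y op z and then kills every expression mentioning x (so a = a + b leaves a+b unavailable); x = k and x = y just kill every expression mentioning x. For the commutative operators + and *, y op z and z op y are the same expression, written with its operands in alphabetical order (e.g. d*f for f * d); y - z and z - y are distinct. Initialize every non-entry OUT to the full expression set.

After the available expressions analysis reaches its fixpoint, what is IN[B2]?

Answer: {a+c, b-b, e*e}

Derivation:
Converged values:
  B0:   IN={}   OUT={a+c, b-b}
  B1:   IN={a+c, b-b}   OUT={a+c, b-b, e*e}
  B2:   IN={a+c, b-b, e*e}   OUT={b-b, d*e, e*e}
  B3:   IN={b-b, d*e, e*e}   OUT={b-b, d*e, e*e}

Merge at B2: IN[B2] = OUT[B1] = {a+c, b-b, e*e}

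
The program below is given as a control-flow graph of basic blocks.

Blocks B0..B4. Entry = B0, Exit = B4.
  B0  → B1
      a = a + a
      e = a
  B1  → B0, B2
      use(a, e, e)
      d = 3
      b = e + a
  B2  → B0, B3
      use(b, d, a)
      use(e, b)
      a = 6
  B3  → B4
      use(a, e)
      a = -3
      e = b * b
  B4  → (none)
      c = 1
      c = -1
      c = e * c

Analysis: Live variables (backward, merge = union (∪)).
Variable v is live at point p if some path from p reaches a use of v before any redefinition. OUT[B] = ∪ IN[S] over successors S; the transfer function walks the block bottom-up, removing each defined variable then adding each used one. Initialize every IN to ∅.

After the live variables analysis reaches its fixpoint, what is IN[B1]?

Per-block solution:
  B0:  IN={a}  OUT={a, e}
  B1:  IN={a, e}  OUT={a, b, d, e}
  B2:  IN={a, b, d, e}  OUT={a, b, e}
  B3:  IN={a, b, e}  OUT={e}
  B4:  IN={e}  OUT={}

Merge at B1: OUT[B1] = IN[B0] ⊔ IN[B2] = {a, b, d, e}
Applying B1's transfer function to that OUT value gives IN[B1] (row B1 above).

Answer: {a, e}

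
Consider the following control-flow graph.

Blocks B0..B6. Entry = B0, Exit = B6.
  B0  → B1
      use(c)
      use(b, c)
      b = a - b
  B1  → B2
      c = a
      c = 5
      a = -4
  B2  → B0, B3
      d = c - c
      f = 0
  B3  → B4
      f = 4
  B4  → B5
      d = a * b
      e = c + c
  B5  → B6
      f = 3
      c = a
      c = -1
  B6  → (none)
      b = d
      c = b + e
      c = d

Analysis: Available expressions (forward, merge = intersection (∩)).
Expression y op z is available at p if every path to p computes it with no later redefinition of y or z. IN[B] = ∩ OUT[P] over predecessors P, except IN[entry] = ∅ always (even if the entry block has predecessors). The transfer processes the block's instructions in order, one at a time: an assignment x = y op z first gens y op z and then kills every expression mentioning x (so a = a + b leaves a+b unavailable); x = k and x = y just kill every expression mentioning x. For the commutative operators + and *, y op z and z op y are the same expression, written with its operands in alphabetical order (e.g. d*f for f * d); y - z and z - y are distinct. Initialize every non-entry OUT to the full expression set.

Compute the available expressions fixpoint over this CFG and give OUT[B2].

Per-block solution:
  B0:   IN={}   OUT={}
  B1:   IN={}   OUT={}
  B2:   IN={}   OUT={c-c}
  B3:   IN={c-c}   OUT={c-c}
  B4:   IN={c-c}   OUT={a*b, c+c, c-c}
  B5:   IN={a*b, c+c, c-c}   OUT={a*b}
  B6:   IN={a*b}   OUT={b+e}

Merge at B2: IN[B2] = OUT[B1] = {}
Applying B2's transfer function to that IN value gives OUT[B2] (row B2 above).

Answer: {c-c}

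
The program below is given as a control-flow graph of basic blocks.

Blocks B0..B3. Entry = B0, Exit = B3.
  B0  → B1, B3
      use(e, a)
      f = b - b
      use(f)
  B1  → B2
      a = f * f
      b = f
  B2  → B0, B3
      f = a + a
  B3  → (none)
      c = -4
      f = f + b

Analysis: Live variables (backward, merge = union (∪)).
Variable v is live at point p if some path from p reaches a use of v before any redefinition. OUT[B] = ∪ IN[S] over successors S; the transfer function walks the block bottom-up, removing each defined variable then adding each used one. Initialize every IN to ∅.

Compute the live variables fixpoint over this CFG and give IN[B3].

Per-block solution:
  B0:   IN={a, b, e}   OUT={b, e, f}
  B1:   IN={e, f}   OUT={a, b, e}
  B2:   IN={a, b, e}   OUT={a, b, e, f}
  B3:   IN={b, f}   OUT={}

B3 is the boundary node: OUT[B3] = {}
Applying B3's transfer function to that OUT value gives IN[B3] (row B3 above).

Answer: {b, f}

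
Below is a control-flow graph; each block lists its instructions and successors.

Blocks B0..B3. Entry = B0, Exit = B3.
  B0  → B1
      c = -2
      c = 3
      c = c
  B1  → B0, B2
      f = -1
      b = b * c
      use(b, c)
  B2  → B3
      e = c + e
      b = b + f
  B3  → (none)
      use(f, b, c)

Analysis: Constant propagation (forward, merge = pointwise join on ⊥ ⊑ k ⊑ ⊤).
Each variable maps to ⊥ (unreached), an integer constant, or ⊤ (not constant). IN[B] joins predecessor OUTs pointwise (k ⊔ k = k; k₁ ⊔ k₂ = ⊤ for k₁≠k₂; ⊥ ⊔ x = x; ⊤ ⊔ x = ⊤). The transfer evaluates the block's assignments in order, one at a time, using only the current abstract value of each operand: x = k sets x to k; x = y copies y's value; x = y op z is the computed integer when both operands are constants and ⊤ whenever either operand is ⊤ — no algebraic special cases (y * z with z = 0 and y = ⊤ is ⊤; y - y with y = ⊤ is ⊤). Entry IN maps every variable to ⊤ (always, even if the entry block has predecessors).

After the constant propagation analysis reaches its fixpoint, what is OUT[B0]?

Answer: {a: ⊤, b: ⊤, c: 3, d: ⊤, e: ⊤, f: ⊤}

Working:
Fixpoint table:
  B0:   IN=(all ⊤)   OUT={c:3; rest ⊤}
  B1:   IN={c:3; rest ⊤}   OUT={c:3, f:-1; rest ⊤}
  B2:   IN={c:3, f:-1; rest ⊤}   OUT={c:3, f:-1; rest ⊤}
  B3:   IN={c:3, f:-1; rest ⊤}   OUT={c:3, f:-1; rest ⊤}

Merge at B0 (entry node, so the boundary value (all ⊤) is joined with the incoming edge(s)): IN[B0] = (all ⊤) ⊔ OUT[B1] = {a: ⊤, b: ⊤, c: ⊤, d: ⊤, e: ⊤, f: ⊤}
Applying B0's transfer function to that IN value gives OUT[B0] (row B0 above).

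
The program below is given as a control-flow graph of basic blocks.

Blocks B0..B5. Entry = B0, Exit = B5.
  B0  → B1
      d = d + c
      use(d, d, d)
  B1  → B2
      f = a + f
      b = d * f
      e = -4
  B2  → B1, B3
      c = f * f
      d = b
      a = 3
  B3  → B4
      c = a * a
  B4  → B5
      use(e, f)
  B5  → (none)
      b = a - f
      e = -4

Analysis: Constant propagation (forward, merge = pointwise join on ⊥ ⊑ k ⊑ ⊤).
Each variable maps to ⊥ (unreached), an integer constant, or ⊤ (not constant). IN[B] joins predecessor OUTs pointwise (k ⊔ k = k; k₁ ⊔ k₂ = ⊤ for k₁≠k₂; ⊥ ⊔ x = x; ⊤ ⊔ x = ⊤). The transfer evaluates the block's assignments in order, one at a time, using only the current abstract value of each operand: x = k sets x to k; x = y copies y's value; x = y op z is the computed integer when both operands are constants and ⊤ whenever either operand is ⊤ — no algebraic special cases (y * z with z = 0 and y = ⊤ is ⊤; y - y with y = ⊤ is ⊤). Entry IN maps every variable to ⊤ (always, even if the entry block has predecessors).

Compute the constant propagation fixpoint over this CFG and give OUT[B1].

Answer: {a: ⊤, b: ⊤, c: ⊤, d: ⊤, e: -4, f: ⊤}

Working:
Converged values:
  B0: | IN=(all ⊤) | OUT=(all ⊤)
  B1: | IN=(all ⊤) | OUT={e:-4; rest ⊤}
  B2: | IN={e:-4; rest ⊤} | OUT={a:3, e:-4; rest ⊤}
  B3: | IN={a:3, e:-4; rest ⊤} | OUT={a:3, c:9, e:-4; rest ⊤}
  B4: | IN={a:3, c:9, e:-4; rest ⊤} | OUT={a:3, c:9, e:-4; rest ⊤}
  B5: | IN={a:3, c:9, e:-4; rest ⊤} | OUT={a:3, c:9, e:-4; rest ⊤}

Merge at B1: IN[B1] = OUT[B0] ⊔ OUT[B2] = {a: ⊤, b: ⊤, c: ⊤, d: ⊤, e: ⊤, f: ⊤}
Applying B1's transfer function to that IN value gives OUT[B1] (row B1 above).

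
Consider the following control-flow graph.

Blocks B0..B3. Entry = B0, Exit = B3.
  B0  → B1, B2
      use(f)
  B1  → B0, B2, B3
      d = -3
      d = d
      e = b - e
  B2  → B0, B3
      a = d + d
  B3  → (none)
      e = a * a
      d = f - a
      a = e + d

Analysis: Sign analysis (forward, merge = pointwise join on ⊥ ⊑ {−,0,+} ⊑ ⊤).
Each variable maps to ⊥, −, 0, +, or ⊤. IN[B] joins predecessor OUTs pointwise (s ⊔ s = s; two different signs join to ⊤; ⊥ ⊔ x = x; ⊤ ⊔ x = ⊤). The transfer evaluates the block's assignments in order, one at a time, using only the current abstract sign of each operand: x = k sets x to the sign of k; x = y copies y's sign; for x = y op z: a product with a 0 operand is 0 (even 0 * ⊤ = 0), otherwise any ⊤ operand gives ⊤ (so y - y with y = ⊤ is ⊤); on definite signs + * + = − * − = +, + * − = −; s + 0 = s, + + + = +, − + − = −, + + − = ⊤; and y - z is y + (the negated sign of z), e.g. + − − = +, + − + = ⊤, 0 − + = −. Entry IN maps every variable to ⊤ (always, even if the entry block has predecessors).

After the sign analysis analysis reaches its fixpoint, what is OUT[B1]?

Per-block solution:
  B0:  IN=(all ⊤)  OUT=(all ⊤)
  B1:  IN=(all ⊤)  OUT={d:-; rest ⊤}
  B2:  IN=(all ⊤)  OUT=(all ⊤)
  B3:  IN=(all ⊤)  OUT=(all ⊤)

Merge at B1: IN[B1] = OUT[B0] = {a: ⊤, b: ⊤, c: ⊤, d: ⊤, e: ⊤, f: ⊤}
Applying B1's transfer function to that IN value gives OUT[B1] (row B1 above).

Answer: {a: ⊤, b: ⊤, c: ⊤, d: -, e: ⊤, f: ⊤}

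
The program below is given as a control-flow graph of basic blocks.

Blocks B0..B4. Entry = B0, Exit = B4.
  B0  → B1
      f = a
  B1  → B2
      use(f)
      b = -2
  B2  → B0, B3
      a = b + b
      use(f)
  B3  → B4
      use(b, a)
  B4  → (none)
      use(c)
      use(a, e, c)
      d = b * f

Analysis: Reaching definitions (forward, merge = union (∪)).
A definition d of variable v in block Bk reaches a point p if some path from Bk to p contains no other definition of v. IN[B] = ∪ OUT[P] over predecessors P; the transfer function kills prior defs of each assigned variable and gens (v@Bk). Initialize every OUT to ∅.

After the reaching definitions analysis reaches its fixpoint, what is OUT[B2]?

Answer: {a@B2, b@B1, f@B0}

Derivation:
Converged values:
  B0:   IN={a@B2, b@B1, f@B0}   OUT={a@B2, b@B1, f@B0}
  B1:   IN={a@B2, b@B1, f@B0}   OUT={a@B2, b@B1, f@B0}
  B2:   IN={a@B2, b@B1, f@B0}   OUT={a@B2, b@B1, f@B0}
  B3:   IN={a@B2, b@B1, f@B0}   OUT={a@B2, b@B1, f@B0}
  B4:   IN={a@B2, b@B1, f@B0}   OUT={a@B2, b@B1, d@B4, f@B0}

Merge at B2: IN[B2] = OUT[B1] = {a@B2, b@B1, f@B0}
Applying B2's transfer function to that IN value gives OUT[B2] (row B2 above).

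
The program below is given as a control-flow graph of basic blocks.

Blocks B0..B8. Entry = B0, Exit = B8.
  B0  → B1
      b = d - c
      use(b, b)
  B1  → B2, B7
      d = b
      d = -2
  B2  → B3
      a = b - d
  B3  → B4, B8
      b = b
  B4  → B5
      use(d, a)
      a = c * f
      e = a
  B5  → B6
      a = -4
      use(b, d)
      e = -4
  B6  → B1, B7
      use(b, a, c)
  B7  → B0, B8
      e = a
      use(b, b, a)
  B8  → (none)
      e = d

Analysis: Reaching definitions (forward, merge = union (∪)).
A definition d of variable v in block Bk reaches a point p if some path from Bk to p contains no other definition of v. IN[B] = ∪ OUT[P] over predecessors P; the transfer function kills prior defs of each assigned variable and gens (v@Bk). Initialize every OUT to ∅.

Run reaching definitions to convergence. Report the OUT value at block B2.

Answer: {a@B2, b@B0, b@B3, d@B1, e@B5, e@B7}

Trace:
Fixpoint table:
  B0:  IN={a@B5, b@B0, b@B3, d@B1, e@B7}  OUT={a@B5, b@B0, d@B1, e@B7}
  B1:  IN={a@B5, b@B0, b@B3, d@B1, e@B5, e@B7}  OUT={a@B5, b@B0, b@B3, d@B1, e@B5, e@B7}
  B2:  IN={a@B5, b@B0, b@B3, d@B1, e@B5, e@B7}  OUT={a@B2, b@B0, b@B3, d@B1, e@B5, e@B7}
  B3:  IN={a@B2, b@B0, b@B3, d@B1, e@B5, e@B7}  OUT={a@B2, b@B3, d@B1, e@B5, e@B7}
  B4:  IN={a@B2, b@B3, d@B1, e@B5, e@B7}  OUT={a@B4, b@B3, d@B1, e@B4}
  B5:  IN={a@B4, b@B3, d@B1, e@B4}  OUT={a@B5, b@B3, d@B1, e@B5}
  B6:  IN={a@B5, b@B3, d@B1, e@B5}  OUT={a@B5, b@B3, d@B1, e@B5}
  B7:  IN={a@B5, b@B0, b@B3, d@B1, e@B5, e@B7}  OUT={a@B5, b@B0, b@B3, d@B1, e@B7}
  B8:  IN={a@B2, a@B5, b@B0, b@B3, d@B1, e@B5, e@B7}  OUT={a@B2, a@B5, b@B0, b@B3, d@B1, e@B8}

Merge at B2: IN[B2] = OUT[B1] = {a@B5, b@B0, b@B3, d@B1, e@B5, e@B7}
Applying B2's transfer function to that IN value gives OUT[B2] (row B2 above).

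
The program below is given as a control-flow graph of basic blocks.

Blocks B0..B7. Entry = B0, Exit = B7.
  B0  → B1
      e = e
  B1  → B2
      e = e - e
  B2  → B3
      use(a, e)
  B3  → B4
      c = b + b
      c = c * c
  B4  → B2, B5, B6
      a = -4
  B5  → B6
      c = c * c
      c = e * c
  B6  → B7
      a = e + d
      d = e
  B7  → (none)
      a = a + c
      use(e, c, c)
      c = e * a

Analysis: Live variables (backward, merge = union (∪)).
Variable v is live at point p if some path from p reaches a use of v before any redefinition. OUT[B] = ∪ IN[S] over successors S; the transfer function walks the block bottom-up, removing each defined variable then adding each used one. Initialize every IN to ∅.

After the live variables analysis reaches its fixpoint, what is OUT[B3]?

Answer: {b, c, d, e}

Derivation:
Converged values:
  B0:   IN={a, b, d, e}   OUT={a, b, d, e}
  B1:   IN={a, b, d, e}   OUT={a, b, d, e}
  B2:   IN={a, b, d, e}   OUT={b, d, e}
  B3:   IN={b, d, e}   OUT={b, c, d, e}
  B4:   IN={b, c, d, e}   OUT={a, b, c, d, e}
  B5:   IN={c, d, e}   OUT={c, d, e}
  B6:   IN={c, d, e}   OUT={a, c, e}
  B7:   IN={a, c, e}   OUT={}

Merge at B3: OUT[B3] = IN[B4] = {b, c, d, e}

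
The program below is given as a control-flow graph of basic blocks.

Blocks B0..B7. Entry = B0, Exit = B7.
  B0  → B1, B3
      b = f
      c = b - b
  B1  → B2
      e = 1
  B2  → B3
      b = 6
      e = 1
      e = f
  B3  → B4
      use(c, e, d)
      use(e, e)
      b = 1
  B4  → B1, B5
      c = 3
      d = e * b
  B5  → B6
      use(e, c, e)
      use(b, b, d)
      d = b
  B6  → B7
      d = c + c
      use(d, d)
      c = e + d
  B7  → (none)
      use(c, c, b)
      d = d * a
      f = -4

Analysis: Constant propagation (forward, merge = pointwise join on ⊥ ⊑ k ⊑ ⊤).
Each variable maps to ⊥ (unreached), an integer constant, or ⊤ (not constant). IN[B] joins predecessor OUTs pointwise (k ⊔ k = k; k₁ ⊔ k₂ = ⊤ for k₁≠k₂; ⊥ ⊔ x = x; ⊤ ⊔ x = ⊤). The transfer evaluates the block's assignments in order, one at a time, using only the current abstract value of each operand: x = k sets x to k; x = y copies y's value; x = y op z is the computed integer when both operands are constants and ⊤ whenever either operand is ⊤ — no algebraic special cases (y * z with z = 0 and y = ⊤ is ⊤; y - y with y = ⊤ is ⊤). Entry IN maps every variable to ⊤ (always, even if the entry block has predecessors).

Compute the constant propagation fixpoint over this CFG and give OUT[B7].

Answer: {a: ⊤, b: 1, c: ⊤, d: ⊤, e: ⊤, f: -4}

Working:
Fixpoint table:
  B0:   IN=(all ⊤)   OUT=(all ⊤)
  B1:   IN=(all ⊤)   OUT={e:1; rest ⊤}
  B2:   IN={e:1; rest ⊤}   OUT={b:6; rest ⊤}
  B3:   IN=(all ⊤)   OUT={b:1; rest ⊤}
  B4:   IN={b:1; rest ⊤}   OUT={b:1, c:3; rest ⊤}
  B5:   IN={b:1, c:3; rest ⊤}   OUT={b:1, c:3, d:1; rest ⊤}
  B6:   IN={b:1, c:3, d:1; rest ⊤}   OUT={b:1, d:6; rest ⊤}
  B7:   IN={b:1, d:6; rest ⊤}   OUT={b:1, f:-4; rest ⊤}

Merge at B7: IN[B7] = OUT[B6] = {a: ⊤, b: 1, c: ⊤, d: 6, e: ⊤, f: ⊤}
Applying B7's transfer function to that IN value gives OUT[B7] (row B7 above).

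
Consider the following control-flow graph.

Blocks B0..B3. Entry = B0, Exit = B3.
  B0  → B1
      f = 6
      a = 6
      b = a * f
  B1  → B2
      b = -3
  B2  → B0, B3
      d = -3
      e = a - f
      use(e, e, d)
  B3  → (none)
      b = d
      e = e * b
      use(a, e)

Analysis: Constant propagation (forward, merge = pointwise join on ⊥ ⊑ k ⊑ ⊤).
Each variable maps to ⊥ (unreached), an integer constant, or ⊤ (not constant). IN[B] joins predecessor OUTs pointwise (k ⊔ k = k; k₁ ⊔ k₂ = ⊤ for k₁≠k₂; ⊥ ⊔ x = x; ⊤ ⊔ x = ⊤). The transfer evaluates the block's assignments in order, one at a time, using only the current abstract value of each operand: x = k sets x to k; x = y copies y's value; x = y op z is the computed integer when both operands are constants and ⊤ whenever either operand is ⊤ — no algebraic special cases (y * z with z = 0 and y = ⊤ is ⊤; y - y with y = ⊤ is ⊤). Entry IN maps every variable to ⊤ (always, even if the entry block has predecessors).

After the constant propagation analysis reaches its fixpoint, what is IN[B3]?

Converged values:
  B0:   IN=(all ⊤)   OUT={a:6, b:36, f:6; rest ⊤}
  B1:   IN={a:6, b:36, f:6; rest ⊤}   OUT={a:6, b:-3, f:6; rest ⊤}
  B2:   IN={a:6, b:-3, f:6; rest ⊤}   OUT={a:6, b:-3, d:-3, e:0, f:6; rest ⊤}
  B3:   IN={a:6, b:-3, d:-3, e:0, f:6; rest ⊤}   OUT={a:6, b:-3, d:-3, e:0, f:6; rest ⊤}

Merge at B3: IN[B3] = OUT[B2] = {a: 6, b: -3, c: ⊤, d: -3, e: 0, f: 6}

Answer: {a: 6, b: -3, c: ⊤, d: -3, e: 0, f: 6}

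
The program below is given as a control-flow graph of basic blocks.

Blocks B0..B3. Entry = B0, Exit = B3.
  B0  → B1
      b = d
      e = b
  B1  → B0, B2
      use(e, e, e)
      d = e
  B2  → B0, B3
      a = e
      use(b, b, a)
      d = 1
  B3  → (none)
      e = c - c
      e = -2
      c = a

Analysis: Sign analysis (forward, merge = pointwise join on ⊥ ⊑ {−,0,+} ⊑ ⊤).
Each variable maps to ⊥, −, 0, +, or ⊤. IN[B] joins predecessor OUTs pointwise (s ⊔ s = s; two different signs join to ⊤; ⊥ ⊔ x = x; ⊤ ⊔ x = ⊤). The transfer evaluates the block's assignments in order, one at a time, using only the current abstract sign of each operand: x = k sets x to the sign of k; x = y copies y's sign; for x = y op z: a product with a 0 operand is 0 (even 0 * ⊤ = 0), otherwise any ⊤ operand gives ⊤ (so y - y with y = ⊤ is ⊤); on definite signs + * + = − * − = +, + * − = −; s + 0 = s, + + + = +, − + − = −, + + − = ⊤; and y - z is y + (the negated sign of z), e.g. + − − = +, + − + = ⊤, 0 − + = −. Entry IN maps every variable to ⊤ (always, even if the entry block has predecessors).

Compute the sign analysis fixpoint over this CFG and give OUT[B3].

Answer: {a: ⊤, b: ⊤, c: ⊤, d: +, e: -, f: ⊤}

Derivation:
Fixpoint table:
  B0:   IN=(all ⊤)   OUT=(all ⊤)
  B1:   IN=(all ⊤)   OUT=(all ⊤)
  B2:   IN=(all ⊤)   OUT={d:+; rest ⊤}
  B3:   IN={d:+; rest ⊤}   OUT={d:+, e:-; rest ⊤}

Merge at B3: IN[B3] = OUT[B2] = {a: ⊤, b: ⊤, c: ⊤, d: +, e: ⊤, f: ⊤}
Applying B3's transfer function to that IN value gives OUT[B3] (row B3 above).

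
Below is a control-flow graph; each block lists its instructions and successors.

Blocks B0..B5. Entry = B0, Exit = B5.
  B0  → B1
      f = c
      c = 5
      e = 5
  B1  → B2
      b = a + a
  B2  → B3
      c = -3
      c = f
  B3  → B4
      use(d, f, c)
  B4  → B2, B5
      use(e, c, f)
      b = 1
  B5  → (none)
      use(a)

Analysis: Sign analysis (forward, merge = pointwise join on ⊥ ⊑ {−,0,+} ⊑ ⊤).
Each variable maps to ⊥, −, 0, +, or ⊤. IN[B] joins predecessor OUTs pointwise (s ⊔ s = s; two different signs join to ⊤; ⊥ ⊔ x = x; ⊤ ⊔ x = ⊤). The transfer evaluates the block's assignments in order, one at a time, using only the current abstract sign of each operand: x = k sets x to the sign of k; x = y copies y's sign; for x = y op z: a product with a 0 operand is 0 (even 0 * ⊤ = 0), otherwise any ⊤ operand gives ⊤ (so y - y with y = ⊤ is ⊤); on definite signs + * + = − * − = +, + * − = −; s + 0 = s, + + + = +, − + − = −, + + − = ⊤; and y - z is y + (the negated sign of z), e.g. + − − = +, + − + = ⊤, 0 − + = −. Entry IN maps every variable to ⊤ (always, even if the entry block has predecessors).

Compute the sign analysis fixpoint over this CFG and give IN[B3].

Per-block solution:
  B0:   IN=(all ⊤)   OUT={c:+, e:+; rest ⊤}
  B1:   IN={c:+, e:+; rest ⊤}   OUT={c:+, e:+; rest ⊤}
  B2:   IN={e:+; rest ⊤}   OUT={e:+; rest ⊤}
  B3:   IN={e:+; rest ⊤}   OUT={e:+; rest ⊤}
  B4:   IN={e:+; rest ⊤}   OUT={b:+, e:+; rest ⊤}
  B5:   IN={b:+, e:+; rest ⊤}   OUT={b:+, e:+; rest ⊤}

Merge at B3: IN[B3] = OUT[B2] = {a: ⊤, b: ⊤, c: ⊤, d: ⊤, e: +, f: ⊤}

Answer: {a: ⊤, b: ⊤, c: ⊤, d: ⊤, e: +, f: ⊤}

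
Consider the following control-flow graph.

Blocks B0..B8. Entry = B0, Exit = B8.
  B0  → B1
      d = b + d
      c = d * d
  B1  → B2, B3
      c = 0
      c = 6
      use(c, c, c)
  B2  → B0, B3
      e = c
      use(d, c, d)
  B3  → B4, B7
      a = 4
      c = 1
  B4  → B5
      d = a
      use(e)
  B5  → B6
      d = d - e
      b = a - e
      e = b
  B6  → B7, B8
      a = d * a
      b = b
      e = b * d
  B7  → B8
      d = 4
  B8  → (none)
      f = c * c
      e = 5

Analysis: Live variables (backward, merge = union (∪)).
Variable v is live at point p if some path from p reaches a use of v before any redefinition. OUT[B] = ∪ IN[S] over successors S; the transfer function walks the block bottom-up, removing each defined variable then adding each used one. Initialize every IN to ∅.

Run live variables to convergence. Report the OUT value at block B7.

Converged values:
  B0: | IN={b, d, e} | OUT={b, d, e}
  B1: | IN={b, d, e} | OUT={b, c, d, e}
  B2: | IN={b, c, d} | OUT={b, d, e}
  B3: | IN={e} | OUT={a, c, e}
  B4: | IN={a, c, e} | OUT={a, c, d, e}
  B5: | IN={a, c, d, e} | OUT={a, b, c, d}
  B6: | IN={a, b, c, d} | OUT={c}
  B7: | IN={c} | OUT={c}
  B8: | IN={c} | OUT={}

Merge at B7: OUT[B7] = IN[B8] = {c}

Answer: {c}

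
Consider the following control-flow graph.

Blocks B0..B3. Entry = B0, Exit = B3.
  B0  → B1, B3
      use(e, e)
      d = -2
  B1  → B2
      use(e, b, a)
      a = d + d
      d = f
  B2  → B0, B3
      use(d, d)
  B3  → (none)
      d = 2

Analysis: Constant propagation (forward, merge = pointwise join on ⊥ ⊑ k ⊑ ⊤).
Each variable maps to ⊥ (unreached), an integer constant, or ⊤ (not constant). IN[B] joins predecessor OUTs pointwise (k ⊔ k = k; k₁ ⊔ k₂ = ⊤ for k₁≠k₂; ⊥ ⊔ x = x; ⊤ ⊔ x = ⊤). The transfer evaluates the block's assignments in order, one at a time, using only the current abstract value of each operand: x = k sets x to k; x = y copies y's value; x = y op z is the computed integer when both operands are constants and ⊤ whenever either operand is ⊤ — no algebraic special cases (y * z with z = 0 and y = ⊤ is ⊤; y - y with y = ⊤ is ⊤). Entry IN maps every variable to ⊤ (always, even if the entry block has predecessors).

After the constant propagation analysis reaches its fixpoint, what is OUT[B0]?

Answer: {a: ⊤, b: ⊤, c: ⊤, d: -2, e: ⊤, f: ⊤}

Working:
Fixpoint table:
  B0: | IN=(all ⊤) | OUT={d:-2; rest ⊤}
  B1: | IN={d:-2; rest ⊤} | OUT={a:-4; rest ⊤}
  B2: | IN={a:-4; rest ⊤} | OUT={a:-4; rest ⊤}
  B3: | IN=(all ⊤) | OUT={d:2; rest ⊤}

Merge at B0 (entry node, so the boundary value (all ⊤) is joined with the incoming edge(s)): IN[B0] = (all ⊤) ⊔ OUT[B2] = {a: ⊤, b: ⊤, c: ⊤, d: ⊤, e: ⊤, f: ⊤}
Applying B0's transfer function to that IN value gives OUT[B0] (row B0 above).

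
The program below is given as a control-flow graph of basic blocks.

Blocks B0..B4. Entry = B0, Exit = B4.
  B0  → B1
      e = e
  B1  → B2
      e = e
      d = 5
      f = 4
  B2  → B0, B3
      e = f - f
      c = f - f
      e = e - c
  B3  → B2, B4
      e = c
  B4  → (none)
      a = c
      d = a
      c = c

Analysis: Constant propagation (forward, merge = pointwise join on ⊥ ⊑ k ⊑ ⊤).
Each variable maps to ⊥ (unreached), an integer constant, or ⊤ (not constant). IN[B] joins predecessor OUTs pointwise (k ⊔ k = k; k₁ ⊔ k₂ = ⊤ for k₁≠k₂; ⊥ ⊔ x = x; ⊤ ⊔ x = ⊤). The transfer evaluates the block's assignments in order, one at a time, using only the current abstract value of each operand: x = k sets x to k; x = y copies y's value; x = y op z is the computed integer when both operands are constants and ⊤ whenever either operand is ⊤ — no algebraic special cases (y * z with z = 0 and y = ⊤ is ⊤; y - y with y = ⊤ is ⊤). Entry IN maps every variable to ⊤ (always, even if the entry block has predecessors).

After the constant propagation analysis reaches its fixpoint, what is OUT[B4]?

Per-block solution:
  B0: | IN=(all ⊤) | OUT=(all ⊤)
  B1: | IN=(all ⊤) | OUT={d:5, f:4; rest ⊤}
  B2: | IN={d:5, f:4; rest ⊤} | OUT={c:0, d:5, e:0, f:4; rest ⊤}
  B3: | IN={c:0, d:5, e:0, f:4; rest ⊤} | OUT={c:0, d:5, e:0, f:4; rest ⊤}
  B4: | IN={c:0, d:5, e:0, f:4; rest ⊤} | OUT={a:0, c:0, d:0, e:0, f:4; rest ⊤}

Merge at B4: IN[B4] = OUT[B3] = {a: ⊤, b: ⊤, c: 0, d: 5, e: 0, f: 4}
Applying B4's transfer function to that IN value gives OUT[B4] (row B4 above).

Answer: {a: 0, b: ⊤, c: 0, d: 0, e: 0, f: 4}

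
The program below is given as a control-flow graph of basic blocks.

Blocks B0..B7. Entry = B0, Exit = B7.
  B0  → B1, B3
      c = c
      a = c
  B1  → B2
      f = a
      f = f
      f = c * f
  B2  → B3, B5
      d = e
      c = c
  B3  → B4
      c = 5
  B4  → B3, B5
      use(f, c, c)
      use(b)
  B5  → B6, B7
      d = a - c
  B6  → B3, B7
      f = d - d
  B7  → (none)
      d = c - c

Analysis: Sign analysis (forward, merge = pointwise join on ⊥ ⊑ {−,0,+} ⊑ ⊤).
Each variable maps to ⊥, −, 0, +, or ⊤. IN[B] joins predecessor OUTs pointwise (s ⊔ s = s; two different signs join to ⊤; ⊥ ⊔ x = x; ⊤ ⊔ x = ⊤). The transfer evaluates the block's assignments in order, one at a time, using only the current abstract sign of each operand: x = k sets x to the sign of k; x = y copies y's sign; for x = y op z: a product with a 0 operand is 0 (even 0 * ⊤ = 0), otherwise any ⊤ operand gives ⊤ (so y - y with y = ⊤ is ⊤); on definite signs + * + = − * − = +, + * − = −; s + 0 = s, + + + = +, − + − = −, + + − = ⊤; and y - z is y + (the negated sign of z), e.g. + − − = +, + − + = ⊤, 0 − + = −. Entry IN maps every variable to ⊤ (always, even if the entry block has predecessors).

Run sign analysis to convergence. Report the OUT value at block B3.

Converged values:
  B0:   IN=(all ⊤)   OUT=(all ⊤)
  B1:   IN=(all ⊤)   OUT=(all ⊤)
  B2:   IN=(all ⊤)   OUT=(all ⊤)
  B3:   IN=(all ⊤)   OUT={c:+; rest ⊤}
  B4:   IN={c:+; rest ⊤}   OUT={c:+; rest ⊤}
  B5:   IN=(all ⊤)   OUT=(all ⊤)
  B6:   IN=(all ⊤)   OUT=(all ⊤)
  B7:   IN=(all ⊤)   OUT=(all ⊤)

Merge at B3: IN[B3] = OUT[B0] ⊔ OUT[B2] ⊔ OUT[B4] ⊔ OUT[B6] = {a: ⊤, b: ⊤, c: ⊤, d: ⊤, e: ⊤, f: ⊤}
Applying B3's transfer function to that IN value gives OUT[B3] (row B3 above).

Answer: {a: ⊤, b: ⊤, c: +, d: ⊤, e: ⊤, f: ⊤}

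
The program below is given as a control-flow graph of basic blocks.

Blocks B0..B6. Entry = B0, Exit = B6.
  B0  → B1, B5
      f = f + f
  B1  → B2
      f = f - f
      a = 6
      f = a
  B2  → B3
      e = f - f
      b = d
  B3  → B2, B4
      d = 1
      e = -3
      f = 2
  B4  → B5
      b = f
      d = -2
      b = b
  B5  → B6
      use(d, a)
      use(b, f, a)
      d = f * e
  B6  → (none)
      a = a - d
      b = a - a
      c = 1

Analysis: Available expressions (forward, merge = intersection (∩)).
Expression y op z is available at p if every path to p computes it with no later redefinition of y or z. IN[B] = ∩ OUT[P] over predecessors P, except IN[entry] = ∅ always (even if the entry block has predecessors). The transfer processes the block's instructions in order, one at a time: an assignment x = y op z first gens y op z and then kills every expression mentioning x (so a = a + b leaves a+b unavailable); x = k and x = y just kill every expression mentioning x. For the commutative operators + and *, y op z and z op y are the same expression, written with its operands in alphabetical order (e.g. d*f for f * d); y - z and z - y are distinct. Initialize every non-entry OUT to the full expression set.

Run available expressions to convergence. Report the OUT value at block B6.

Answer: {a-a, e*f}

Trace:
Fixpoint table:
  B0:  IN={}  OUT={}
  B1:  IN={}  OUT={}
  B2:  IN={}  OUT={f-f}
  B3:  IN={f-f}  OUT={}
  B4:  IN={}  OUT={}
  B5:  IN={}  OUT={e*f}
  B6:  IN={e*f}  OUT={a-a, e*f}

Merge at B6: IN[B6] = OUT[B5] = {e*f}
Applying B6's transfer function to that IN value gives OUT[B6] (row B6 above).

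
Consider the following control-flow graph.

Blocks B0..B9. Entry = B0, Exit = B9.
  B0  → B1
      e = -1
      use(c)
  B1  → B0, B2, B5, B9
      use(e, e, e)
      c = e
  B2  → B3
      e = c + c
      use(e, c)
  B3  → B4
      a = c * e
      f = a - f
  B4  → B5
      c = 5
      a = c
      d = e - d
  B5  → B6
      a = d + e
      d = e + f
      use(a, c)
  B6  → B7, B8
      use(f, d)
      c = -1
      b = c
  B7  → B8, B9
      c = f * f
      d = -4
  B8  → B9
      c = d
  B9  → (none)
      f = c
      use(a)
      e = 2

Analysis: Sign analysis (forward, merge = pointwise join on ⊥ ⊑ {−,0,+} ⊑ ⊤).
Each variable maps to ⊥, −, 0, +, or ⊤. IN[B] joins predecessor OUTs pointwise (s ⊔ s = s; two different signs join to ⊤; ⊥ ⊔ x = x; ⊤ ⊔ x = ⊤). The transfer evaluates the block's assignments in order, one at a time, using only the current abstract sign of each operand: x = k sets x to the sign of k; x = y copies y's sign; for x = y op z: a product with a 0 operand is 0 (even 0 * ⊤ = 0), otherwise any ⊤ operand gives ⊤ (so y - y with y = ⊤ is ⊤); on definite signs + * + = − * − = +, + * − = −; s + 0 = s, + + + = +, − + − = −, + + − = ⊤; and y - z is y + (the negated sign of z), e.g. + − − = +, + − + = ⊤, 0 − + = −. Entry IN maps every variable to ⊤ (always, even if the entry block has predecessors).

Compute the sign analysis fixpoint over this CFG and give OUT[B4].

Answer: {a: +, b: ⊤, c: +, d: ⊤, e: -, f: ⊤}

Working:
Converged values:
  B0: | IN=(all ⊤) | OUT={e:-; rest ⊤}
  B1: | IN={e:-; rest ⊤} | OUT={c:-, e:-; rest ⊤}
  B2: | IN={c:-, e:-; rest ⊤} | OUT={c:-, e:-; rest ⊤}
  B3: | IN={c:-, e:-; rest ⊤} | OUT={a:+, c:-, e:-; rest ⊤}
  B4: | IN={a:+, c:-, e:-; rest ⊤} | OUT={a:+, c:+, e:-; rest ⊤}
  B5: | IN={e:-; rest ⊤} | OUT={e:-; rest ⊤}
  B6: | IN={e:-; rest ⊤} | OUT={b:-, c:-, e:-; rest ⊤}
  B7: | IN={b:-, c:-, e:-; rest ⊤} | OUT={b:-, d:-, e:-; rest ⊤}
  B8: | IN={b:-, e:-; rest ⊤} | OUT={b:-, e:-; rest ⊤}
  B9: | IN={e:-; rest ⊤} | OUT={e:+; rest ⊤}

Merge at B4: IN[B4] = OUT[B3] = {a: +, b: ⊤, c: -, d: ⊤, e: -, f: ⊤}
Applying B4's transfer function to that IN value gives OUT[B4] (row B4 above).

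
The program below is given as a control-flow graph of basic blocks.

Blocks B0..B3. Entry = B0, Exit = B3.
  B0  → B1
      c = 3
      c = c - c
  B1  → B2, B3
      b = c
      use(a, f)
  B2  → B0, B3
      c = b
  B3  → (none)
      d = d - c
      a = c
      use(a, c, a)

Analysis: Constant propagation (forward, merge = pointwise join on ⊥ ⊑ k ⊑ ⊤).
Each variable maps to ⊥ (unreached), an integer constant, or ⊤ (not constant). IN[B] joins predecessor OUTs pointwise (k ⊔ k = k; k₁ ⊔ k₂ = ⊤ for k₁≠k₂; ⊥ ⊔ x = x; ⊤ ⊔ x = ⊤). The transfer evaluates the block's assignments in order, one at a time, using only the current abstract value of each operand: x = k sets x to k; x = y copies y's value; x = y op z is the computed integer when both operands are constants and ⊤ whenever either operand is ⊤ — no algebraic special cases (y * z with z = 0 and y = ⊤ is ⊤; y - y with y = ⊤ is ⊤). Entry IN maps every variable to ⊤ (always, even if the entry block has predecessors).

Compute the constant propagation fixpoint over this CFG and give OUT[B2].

Converged values:
  B0:   IN=(all ⊤)   OUT={c:0; rest ⊤}
  B1:   IN={c:0; rest ⊤}   OUT={b:0, c:0; rest ⊤}
  B2:   IN={b:0, c:0; rest ⊤}   OUT={b:0, c:0; rest ⊤}
  B3:   IN={b:0, c:0; rest ⊤}   OUT={a:0, b:0, c:0; rest ⊤}

Merge at B2: IN[B2] = OUT[B1] = {a: ⊤, b: 0, c: 0, d: ⊤, e: ⊤, f: ⊤}
Applying B2's transfer function to that IN value gives OUT[B2] (row B2 above).

Answer: {a: ⊤, b: 0, c: 0, d: ⊤, e: ⊤, f: ⊤}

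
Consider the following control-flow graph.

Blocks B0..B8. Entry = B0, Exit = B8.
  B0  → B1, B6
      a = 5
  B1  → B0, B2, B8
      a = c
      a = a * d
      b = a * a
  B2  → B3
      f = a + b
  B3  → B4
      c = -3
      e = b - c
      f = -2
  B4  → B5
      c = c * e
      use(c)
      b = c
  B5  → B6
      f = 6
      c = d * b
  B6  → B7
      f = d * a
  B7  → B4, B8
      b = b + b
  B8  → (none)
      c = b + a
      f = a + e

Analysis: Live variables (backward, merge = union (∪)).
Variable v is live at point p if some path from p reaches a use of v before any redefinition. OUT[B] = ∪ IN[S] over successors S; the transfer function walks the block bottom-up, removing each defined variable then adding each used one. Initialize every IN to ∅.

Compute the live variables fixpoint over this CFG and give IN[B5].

Answer: {a, b, d, e}

Working:
Fixpoint table:
  B0:  IN={b, c, d, e}  OUT={a, b, c, d, e}
  B1:  IN={c, d, e}  OUT={a, b, c, d, e}
  B2:  IN={a, b, d}  OUT={a, b, d}
  B3:  IN={a, b, d}  OUT={a, c, d, e}
  B4:  IN={a, c, d, e}  OUT={a, b, d, e}
  B5:  IN={a, b, d, e}  OUT={a, b, c, d, e}
  B6:  IN={a, b, c, d, e}  OUT={a, b, c, d, e}
  B7:  IN={a, b, c, d, e}  OUT={a, b, c, d, e}
  B8:  IN={a, b, e}  OUT={}

Merge at B5: OUT[B5] = IN[B6] = {a, b, c, d, e}
Applying B5's transfer function to that OUT value gives IN[B5] (row B5 above).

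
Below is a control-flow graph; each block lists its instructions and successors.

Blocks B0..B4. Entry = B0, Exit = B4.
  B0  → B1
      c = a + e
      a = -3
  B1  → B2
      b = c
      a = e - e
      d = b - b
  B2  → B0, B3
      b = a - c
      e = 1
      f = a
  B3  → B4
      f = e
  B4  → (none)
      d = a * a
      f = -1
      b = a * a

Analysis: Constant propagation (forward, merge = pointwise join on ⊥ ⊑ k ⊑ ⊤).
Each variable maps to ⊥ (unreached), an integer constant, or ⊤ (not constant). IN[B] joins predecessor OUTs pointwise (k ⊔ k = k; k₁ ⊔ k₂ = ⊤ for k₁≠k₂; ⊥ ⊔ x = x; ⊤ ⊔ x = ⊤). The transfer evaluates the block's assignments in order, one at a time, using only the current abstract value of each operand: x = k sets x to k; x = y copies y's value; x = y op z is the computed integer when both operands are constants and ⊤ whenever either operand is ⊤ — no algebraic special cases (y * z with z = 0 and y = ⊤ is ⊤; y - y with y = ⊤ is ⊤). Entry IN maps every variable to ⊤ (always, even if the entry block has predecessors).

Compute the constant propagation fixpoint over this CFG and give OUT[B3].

Fixpoint table:
  B0: | IN=(all ⊤) | OUT={a:-3; rest ⊤}
  B1: | IN={a:-3; rest ⊤} | OUT=(all ⊤)
  B2: | IN=(all ⊤) | OUT={e:1; rest ⊤}
  B3: | IN={e:1; rest ⊤} | OUT={e:1, f:1; rest ⊤}
  B4: | IN={e:1, f:1; rest ⊤} | OUT={e:1, f:-1; rest ⊤}

Merge at B3: IN[B3] = OUT[B2] = {a: ⊤, b: ⊤, c: ⊤, d: ⊤, e: 1, f: ⊤}
Applying B3's transfer function to that IN value gives OUT[B3] (row B3 above).

Answer: {a: ⊤, b: ⊤, c: ⊤, d: ⊤, e: 1, f: 1}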